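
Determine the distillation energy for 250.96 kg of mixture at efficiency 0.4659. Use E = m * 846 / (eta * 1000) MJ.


E = m * 846 / (eta * 1000)
= 250.96 * 846 / (0.4659 * 1000)
= 455.7033 MJ

455.7033 MJ


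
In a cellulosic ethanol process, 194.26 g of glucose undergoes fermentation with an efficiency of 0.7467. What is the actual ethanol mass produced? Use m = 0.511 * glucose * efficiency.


Actual ethanol: m = 0.511 * 194.26 * 0.7467
m = 74.1226 g

74.1226 g


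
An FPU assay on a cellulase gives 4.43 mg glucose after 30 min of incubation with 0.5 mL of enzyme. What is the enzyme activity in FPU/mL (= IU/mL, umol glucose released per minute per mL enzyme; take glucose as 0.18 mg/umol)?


Activity = glucose_mg / (0.18 mg/umol * V_mL * t_min)
= 4.43 / (0.18 * 0.5 * 30)
= 1.6407 FPU/mL

1.6407 FPU/mL


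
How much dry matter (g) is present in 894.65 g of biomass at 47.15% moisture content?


Wd = Ww * (1 - MC/100)
= 894.65 * (1 - 47.15/100)
= 472.8225 g

472.8225 g


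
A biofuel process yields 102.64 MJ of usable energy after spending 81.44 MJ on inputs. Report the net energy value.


NEV = E_out - E_in
= 102.64 - 81.44
= 21.2000 MJ

21.2000 MJ


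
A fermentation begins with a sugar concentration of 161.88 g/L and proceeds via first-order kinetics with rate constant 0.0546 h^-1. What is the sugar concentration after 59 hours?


S = S0 * exp(-k * t)
S = 161.88 * exp(-0.0546 * 59)
S = 6.4589 g/L

6.4589 g/L


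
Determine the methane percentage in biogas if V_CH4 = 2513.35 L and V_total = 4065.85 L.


CH4% = V_CH4 / V_total * 100
= 2513.35 / 4065.85 * 100
= 61.8161%

61.8161%


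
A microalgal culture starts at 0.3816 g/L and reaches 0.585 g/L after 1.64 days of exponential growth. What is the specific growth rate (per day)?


mu = ln(X2/X1) / dt
= ln(0.585/0.3816) / 1.64
= 0.2605 per day

0.2605 per day


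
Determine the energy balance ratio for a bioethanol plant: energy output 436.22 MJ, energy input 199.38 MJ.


EROI = E_out / E_in
= 436.22 / 199.38
= 2.1879

2.1879


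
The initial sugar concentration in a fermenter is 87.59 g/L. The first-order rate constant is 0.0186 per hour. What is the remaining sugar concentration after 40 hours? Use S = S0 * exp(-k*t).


S = S0 * exp(-k * t)
S = 87.59 * exp(-0.0186 * 40)
S = 41.6236 g/L

41.6236 g/L


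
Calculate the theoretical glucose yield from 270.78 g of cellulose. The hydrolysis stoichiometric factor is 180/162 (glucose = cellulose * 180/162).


glucose = cellulose * 180/162
= 270.78 * 180/162
= 300.8667 g

300.8667 g


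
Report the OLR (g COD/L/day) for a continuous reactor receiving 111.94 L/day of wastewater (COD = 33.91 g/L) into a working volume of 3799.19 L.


OLR = Q * S / V
= 111.94 * 33.91 / 3799.19
= 0.9991 g/L/day

0.9991 g/L/day


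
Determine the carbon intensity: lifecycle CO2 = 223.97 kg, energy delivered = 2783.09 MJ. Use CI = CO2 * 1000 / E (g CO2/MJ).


CI = CO2 * 1000 / E
= 223.97 * 1000 / 2783.09
= 80.4753 g CO2/MJ

80.4753 g CO2/MJ


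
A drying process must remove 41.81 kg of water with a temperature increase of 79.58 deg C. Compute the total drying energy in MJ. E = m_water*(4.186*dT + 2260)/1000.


E = m_water * (4.186 * dT + 2260) / 1000
= 41.81 * (4.186 * 79.58 + 2260) / 1000
= 108.4184 MJ

108.4184 MJ


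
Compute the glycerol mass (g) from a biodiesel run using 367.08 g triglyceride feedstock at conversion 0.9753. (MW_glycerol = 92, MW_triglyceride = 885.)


glycerol = oil * conv * (92/885)
= 367.08 * 0.9753 * 92 / 885
= 37.2172 g

37.2172 g


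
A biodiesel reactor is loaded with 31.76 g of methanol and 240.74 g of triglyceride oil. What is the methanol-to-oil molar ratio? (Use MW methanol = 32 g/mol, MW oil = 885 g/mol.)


Molar ratio = n_MeOH / n_oil = (MeOH/32) / (oil/885) = (MeOH * 885) / (32 * oil)
= (31.76 * 885) / (32 * 240.74)
= 3.6486

3.6486


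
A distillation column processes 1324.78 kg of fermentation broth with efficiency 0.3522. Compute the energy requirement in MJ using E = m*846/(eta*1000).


E = m * 846 / (eta * 1000)
= 1324.78 * 846 / (0.3522 * 1000)
= 3182.1802 MJ

3182.1802 MJ


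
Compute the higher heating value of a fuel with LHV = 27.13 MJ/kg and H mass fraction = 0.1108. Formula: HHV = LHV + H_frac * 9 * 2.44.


HHV = LHV + H_frac * 9 * 2.44
= 27.13 + 0.1108 * 9 * 2.44
= 29.5632 MJ/kg

29.5632 MJ/kg


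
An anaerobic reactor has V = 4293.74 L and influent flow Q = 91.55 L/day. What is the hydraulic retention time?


HRT = V / Q
= 4293.74 / 91.55
= 46.9005 days

46.9005 days


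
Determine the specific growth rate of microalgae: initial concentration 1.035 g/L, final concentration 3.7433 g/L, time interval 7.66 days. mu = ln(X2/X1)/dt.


mu = ln(X2/X1) / dt
= ln(3.7433/1.035) / 7.66
= 0.1678 per day

0.1678 per day


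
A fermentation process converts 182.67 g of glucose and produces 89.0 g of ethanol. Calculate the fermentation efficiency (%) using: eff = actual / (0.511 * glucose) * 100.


Fermentation efficiency = (actual / (0.511 * glucose)) * 100
= (89.0 / (0.511 * 182.67)) * 100
= 95.3459%

95.3459%


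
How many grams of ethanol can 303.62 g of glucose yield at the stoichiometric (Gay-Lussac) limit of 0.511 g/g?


Theoretical ethanol yield: m_EtOH = 0.511 * m_glucose
m_EtOH = 0.511 * 303.62 = 155.1498 g

155.1498 g


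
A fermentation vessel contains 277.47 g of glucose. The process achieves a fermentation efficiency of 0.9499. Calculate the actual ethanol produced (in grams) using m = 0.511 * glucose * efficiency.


Actual ethanol: m = 0.511 * 277.47 * 0.9499
m = 134.6836 g

134.6836 g


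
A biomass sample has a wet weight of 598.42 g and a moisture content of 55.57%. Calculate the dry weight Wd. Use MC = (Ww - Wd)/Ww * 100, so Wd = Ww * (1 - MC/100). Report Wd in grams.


Wd = Ww * (1 - MC/100)
= 598.42 * (1 - 55.57/100)
= 265.8780 g

265.8780 g


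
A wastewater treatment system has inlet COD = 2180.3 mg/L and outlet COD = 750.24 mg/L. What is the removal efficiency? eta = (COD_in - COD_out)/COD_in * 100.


eta = (COD_in - COD_out) / COD_in * 100
= (2180.3 - 750.24) / 2180.3 * 100
= 65.5901%

65.5901%


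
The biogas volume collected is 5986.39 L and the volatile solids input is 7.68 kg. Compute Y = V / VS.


Y = V / VS
= 5986.39 / 7.68
= 779.4779 L/kg VS

779.4779 L/kg VS


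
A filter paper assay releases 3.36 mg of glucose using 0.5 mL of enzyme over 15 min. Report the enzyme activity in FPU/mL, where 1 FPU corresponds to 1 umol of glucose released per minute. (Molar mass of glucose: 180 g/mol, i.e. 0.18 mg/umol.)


Activity = glucose_mg / (0.18 mg/umol * V_mL * t_min)
= 3.36 / (0.18 * 0.5 * 15)
= 2.4889 FPU/mL

2.4889 FPU/mL


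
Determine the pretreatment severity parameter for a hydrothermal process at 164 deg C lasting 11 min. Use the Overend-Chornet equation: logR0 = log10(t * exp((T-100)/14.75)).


logR0 = log10(t * exp((T - 100) / 14.75))
= log10(11 * exp((164 - 100) / 14.75))
= 2.9258

2.9258


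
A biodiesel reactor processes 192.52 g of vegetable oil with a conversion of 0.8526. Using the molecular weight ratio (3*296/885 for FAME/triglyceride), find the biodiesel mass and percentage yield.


m_FAME = oil * conv * (3 * 296 / 885) = oil * conv * (888/885)
= 192.52 * 0.8526 * 888 / 885
= 164.6990 g
Y = m_FAME / oil * 100 = conv * (888/885) * 100
= 0.8526 * 888 / 885 * 100
= 85.55%

164.6990 g FAME; Y = 85.55%


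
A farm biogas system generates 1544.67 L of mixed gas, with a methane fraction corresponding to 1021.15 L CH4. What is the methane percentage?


CH4% = V_CH4 / V_total * 100
= 1021.15 / 1544.67 * 100
= 66.1080%

66.1080%


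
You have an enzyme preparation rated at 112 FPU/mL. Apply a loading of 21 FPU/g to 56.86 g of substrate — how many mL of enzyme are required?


V = dosage * m_sub / activity
V = 21 * 56.86 / 112
V = 10.6612 mL

10.6612 mL


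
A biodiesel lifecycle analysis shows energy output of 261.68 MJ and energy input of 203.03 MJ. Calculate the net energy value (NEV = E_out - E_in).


NEV = E_out - E_in
= 261.68 - 203.03
= 58.6500 MJ

58.6500 MJ


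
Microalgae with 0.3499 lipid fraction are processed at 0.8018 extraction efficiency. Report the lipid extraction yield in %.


Y = lipid_content * extraction_eff * 100
= 0.3499 * 0.8018 * 100
= 28.0550%

28.0550%


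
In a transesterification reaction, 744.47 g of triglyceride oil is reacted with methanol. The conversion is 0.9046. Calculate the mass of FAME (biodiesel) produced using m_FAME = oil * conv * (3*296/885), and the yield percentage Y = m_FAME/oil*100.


m_FAME = oil * conv * (3 * 296 / 885) = oil * conv * (888/885)
= 744.47 * 0.9046 * 888 / 885
= 675.7304 g
Y = m_FAME / oil * 100 = conv * (888/885) * 100
= 0.9046 * 888 / 885 * 100
= 90.77%

675.7304 g FAME; Y = 90.77%


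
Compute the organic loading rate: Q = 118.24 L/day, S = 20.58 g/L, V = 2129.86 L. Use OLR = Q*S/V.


OLR = Q * S / V
= 118.24 * 20.58 / 2129.86
= 1.1425 g/L/day

1.1425 g/L/day


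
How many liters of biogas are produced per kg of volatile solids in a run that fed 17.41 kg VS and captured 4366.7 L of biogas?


Y = V / VS
= 4366.7 / 17.41
= 250.8156 L/kg VS

250.8156 L/kg VS


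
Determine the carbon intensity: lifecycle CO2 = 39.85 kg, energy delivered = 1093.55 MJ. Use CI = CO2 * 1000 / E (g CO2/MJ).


CI = CO2 * 1000 / E
= 39.85 * 1000 / 1093.55
= 36.4409 g CO2/MJ

36.4409 g CO2/MJ


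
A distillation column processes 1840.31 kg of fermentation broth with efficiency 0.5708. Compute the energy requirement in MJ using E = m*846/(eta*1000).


E = m * 846 / (eta * 1000)
= 1840.31 * 846 / (0.5708 * 1000)
= 2727.5793 MJ

2727.5793 MJ


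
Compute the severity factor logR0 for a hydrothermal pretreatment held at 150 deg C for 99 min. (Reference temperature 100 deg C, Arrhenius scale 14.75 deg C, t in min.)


logR0 = log10(t * exp((T - 100) / 14.75))
= log10(99 * exp((150 - 100) / 14.75))
= 3.4678

3.4678


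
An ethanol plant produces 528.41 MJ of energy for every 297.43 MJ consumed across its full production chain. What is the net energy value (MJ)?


NEV = E_out - E_in
= 528.41 - 297.43
= 230.9800 MJ

230.9800 MJ


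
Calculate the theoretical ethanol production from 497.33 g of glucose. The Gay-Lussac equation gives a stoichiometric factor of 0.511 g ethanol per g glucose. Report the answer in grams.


Theoretical ethanol yield: m_EtOH = 0.511 * m_glucose
m_EtOH = 0.511 * 497.33 = 254.1356 g

254.1356 g


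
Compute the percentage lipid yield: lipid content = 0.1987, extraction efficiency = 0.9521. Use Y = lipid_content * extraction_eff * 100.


Y = lipid_content * extraction_eff * 100
= 0.1987 * 0.9521 * 100
= 18.9182%

18.9182%


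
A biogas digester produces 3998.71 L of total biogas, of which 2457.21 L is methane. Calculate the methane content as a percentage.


CH4% = V_CH4 / V_total * 100
= 2457.21 / 3998.71 * 100
= 61.4501%

61.4501%


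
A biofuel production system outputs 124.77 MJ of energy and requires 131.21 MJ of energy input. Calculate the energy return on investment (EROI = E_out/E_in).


EROI = E_out / E_in
= 124.77 / 131.21
= 0.9509

0.9509


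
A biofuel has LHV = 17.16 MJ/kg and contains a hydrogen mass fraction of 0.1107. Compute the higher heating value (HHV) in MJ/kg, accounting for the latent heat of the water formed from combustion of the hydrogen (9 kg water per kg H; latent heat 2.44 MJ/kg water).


HHV = LHV + H_frac * 9 * 2.44
= 17.16 + 0.1107 * 9 * 2.44
= 19.5910 MJ/kg

19.5910 MJ/kg


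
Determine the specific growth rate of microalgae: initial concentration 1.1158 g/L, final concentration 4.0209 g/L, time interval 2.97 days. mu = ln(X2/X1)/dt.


mu = ln(X2/X1) / dt
= ln(4.0209/1.1158) / 2.97
= 0.4316 per day

0.4316 per day


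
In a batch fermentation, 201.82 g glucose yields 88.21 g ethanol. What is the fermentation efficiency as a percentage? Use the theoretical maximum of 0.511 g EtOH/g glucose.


Fermentation efficiency = (actual / (0.511 * glucose)) * 100
= (88.21 / (0.511 * 201.82)) * 100
= 85.5328%

85.5328%


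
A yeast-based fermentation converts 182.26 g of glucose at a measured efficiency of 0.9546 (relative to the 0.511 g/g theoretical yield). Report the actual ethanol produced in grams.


Actual ethanol: m = 0.511 * 182.26 * 0.9546
m = 88.9065 g

88.9065 g


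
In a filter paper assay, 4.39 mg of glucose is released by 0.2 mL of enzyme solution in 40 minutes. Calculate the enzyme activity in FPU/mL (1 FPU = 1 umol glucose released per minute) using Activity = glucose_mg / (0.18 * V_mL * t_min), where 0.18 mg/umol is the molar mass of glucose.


Activity = glucose_mg / (0.18 mg/umol * V_mL * t_min)
= 4.39 / (0.18 * 0.2 * 40)
= 3.0486 FPU/mL

3.0486 FPU/mL


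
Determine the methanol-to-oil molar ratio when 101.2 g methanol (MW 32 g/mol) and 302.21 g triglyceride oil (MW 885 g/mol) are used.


Molar ratio = n_MeOH / n_oil = (MeOH/32) / (oil/885) = (MeOH * 885) / (32 * oil)
= (101.2 * 885) / (32 * 302.21)
= 9.2612

9.2612


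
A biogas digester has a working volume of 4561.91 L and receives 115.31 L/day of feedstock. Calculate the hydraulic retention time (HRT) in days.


HRT = V / Q
= 4561.91 / 115.31
= 39.5621 days

39.5621 days


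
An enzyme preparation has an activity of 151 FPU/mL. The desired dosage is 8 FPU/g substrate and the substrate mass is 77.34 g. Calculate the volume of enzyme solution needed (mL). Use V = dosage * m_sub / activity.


V = dosage * m_sub / activity
V = 8 * 77.34 / 151
V = 4.0975 mL

4.0975 mL


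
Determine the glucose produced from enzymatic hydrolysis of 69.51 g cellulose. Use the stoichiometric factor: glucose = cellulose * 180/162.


glucose = cellulose * 180/162
= 69.51 * 180/162
= 77.2333 g

77.2333 g


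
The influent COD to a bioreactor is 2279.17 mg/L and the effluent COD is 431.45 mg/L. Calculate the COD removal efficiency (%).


eta = (COD_in - COD_out) / COD_in * 100
= (2279.17 - 431.45) / 2279.17 * 100
= 81.0699%

81.0699%


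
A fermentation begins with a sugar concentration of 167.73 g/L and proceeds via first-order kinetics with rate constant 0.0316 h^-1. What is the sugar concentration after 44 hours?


S = S0 * exp(-k * t)
S = 167.73 * exp(-0.0316 * 44)
S = 41.7607 g/L

41.7607 g/L


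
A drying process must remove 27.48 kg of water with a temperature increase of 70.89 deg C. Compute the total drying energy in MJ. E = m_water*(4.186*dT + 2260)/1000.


E = m_water * (4.186 * dT + 2260) / 1000
= 27.48 * (4.186 * 70.89 + 2260) / 1000
= 70.2594 MJ

70.2594 MJ


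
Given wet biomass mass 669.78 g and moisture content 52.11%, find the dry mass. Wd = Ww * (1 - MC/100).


Wd = Ww * (1 - MC/100)
= 669.78 * (1 - 52.11/100)
= 320.7576 g

320.7576 g


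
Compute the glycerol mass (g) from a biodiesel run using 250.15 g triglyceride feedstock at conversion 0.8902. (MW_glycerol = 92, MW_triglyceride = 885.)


glycerol = oil * conv * (92/885)
= 250.15 * 0.8902 * 92 / 885
= 23.1490 g

23.1490 g


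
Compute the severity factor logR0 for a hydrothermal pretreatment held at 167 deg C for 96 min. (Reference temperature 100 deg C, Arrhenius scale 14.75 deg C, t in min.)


logR0 = log10(t * exp((T - 100) / 14.75))
= log10(96 * exp((167 - 100) / 14.75))
= 3.9550

3.9550


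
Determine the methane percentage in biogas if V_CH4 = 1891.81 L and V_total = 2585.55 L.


CH4% = V_CH4 / V_total * 100
= 1891.81 / 2585.55 * 100
= 73.1686%

73.1686%


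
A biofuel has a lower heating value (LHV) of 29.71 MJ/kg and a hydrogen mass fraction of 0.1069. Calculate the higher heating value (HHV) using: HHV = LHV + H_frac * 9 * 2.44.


HHV = LHV + H_frac * 9 * 2.44
= 29.71 + 0.1069 * 9 * 2.44
= 32.0575 MJ/kg

32.0575 MJ/kg


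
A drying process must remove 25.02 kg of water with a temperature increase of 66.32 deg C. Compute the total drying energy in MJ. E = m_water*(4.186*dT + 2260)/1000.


E = m_water * (4.186 * dT + 2260) / 1000
= 25.02 * (4.186 * 66.32 + 2260) / 1000
= 63.4911 MJ

63.4911 MJ


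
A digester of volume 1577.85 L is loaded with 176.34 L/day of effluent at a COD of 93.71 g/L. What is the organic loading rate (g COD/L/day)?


OLR = Q * S / V
= 176.34 * 93.71 / 1577.85
= 10.4730 g/L/day

10.4730 g/L/day


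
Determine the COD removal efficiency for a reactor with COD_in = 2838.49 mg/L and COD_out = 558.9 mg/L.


eta = (COD_in - COD_out) / COD_in * 100
= (2838.49 - 558.9) / 2838.49 * 100
= 80.3100%

80.3100%


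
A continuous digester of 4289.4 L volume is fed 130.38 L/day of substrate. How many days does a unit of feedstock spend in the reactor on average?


HRT = V / Q
= 4289.4 / 130.38
= 32.8992 days

32.8992 days


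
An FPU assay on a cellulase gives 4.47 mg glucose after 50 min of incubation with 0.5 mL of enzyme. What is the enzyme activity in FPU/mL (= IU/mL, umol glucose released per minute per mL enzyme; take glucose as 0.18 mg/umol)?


Activity = glucose_mg / (0.18 mg/umol * V_mL * t_min)
= 4.47 / (0.18 * 0.5 * 50)
= 0.9933 FPU/mL

0.9933 FPU/mL


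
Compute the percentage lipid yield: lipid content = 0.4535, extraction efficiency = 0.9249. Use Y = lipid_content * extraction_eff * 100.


Y = lipid_content * extraction_eff * 100
= 0.4535 * 0.9249 * 100
= 41.9442%

41.9442%


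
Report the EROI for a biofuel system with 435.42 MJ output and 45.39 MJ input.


EROI = E_out / E_in
= 435.42 / 45.39
= 9.5929

9.5929


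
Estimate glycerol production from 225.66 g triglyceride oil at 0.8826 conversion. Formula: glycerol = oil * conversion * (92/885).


glycerol = oil * conv * (92/885)
= 225.66 * 0.8826 * 92 / 885
= 20.7044 g

20.7044 g


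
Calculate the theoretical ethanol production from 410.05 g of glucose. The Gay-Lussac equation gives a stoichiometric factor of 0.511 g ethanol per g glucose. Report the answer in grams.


Theoretical ethanol yield: m_EtOH = 0.511 * m_glucose
m_EtOH = 0.511 * 410.05 = 209.5356 g

209.5356 g


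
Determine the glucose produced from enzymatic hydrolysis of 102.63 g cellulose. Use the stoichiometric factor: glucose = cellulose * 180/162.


glucose = cellulose * 180/162
= 102.63 * 180/162
= 114.0333 g

114.0333 g


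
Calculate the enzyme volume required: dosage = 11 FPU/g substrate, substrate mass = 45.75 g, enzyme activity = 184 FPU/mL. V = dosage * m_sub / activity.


V = dosage * m_sub / activity
V = 11 * 45.75 / 184
V = 2.7351 mL

2.7351 mL


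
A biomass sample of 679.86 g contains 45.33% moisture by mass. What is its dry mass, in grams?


Wd = Ww * (1 - MC/100)
= 679.86 * (1 - 45.33/100)
= 371.6795 g

371.6795 g


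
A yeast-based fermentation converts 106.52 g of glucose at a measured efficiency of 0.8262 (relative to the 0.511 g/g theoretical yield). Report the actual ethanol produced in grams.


Actual ethanol: m = 0.511 * 106.52 * 0.8262
m = 44.9715 g

44.9715 g


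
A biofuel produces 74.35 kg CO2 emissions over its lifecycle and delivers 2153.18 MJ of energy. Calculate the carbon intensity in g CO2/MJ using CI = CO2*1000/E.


CI = CO2 * 1000 / E
= 74.35 * 1000 / 2153.18
= 34.5303 g CO2/MJ

34.5303 g CO2/MJ


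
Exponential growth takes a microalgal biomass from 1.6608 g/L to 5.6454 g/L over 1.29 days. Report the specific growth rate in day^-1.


mu = ln(X2/X1) / dt
= ln(5.6454/1.6608) / 1.29
= 0.9485 per day

0.9485 per day


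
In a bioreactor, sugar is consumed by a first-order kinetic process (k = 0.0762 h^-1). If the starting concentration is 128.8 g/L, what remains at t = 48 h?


S = S0 * exp(-k * t)
S = 128.8 * exp(-0.0762 * 48)
S = 3.3223 g/L

3.3223 g/L


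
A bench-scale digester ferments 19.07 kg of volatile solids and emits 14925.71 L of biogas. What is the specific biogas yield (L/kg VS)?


Y = V / VS
= 14925.71 / 19.07
= 782.6801 L/kg VS

782.6801 L/kg VS


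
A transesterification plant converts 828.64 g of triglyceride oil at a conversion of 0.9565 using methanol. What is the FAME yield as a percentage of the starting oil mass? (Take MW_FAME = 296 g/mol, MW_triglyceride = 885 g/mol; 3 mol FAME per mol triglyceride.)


m_FAME = oil * conv * (3 * 296 / 885) = oil * conv * (888/885)
= 828.64 * 0.9565 * 888 / 885
= 795.2809 g
Y = m_FAME / oil * 100 = conv * (888/885) * 100
= 0.9565 * 888 / 885 * 100
= 95.97%

95.97%


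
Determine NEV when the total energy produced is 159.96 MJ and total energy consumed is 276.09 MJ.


NEV = E_out - E_in
= 159.96 - 276.09
= -116.1300 MJ

-116.1300 MJ


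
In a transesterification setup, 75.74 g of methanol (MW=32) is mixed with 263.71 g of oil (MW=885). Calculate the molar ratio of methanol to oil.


Molar ratio = n_MeOH / n_oil = (MeOH/32) / (oil/885) = (MeOH * 885) / (32 * oil)
= (75.74 * 885) / (32 * 263.71)
= 7.9431

7.9431


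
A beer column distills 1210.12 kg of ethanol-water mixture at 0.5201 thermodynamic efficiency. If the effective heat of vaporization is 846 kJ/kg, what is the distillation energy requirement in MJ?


E = m * 846 / (eta * 1000)
= 1210.12 * 846 / (0.5201 * 1000)
= 1968.3936 MJ

1968.3936 MJ


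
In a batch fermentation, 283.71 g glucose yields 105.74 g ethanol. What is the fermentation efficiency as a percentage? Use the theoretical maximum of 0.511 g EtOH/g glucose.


Fermentation efficiency = (actual / (0.511 * glucose)) * 100
= (105.74 / (0.511 * 283.71)) * 100
= 72.9363%

72.9363%


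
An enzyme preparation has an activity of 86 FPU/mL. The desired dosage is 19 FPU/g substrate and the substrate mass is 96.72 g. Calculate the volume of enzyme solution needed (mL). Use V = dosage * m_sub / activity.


V = dosage * m_sub / activity
V = 19 * 96.72 / 86
V = 21.3684 mL

21.3684 mL


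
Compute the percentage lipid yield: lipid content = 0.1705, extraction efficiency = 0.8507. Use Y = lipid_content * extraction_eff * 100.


Y = lipid_content * extraction_eff * 100
= 0.1705 * 0.8507 * 100
= 14.5044%

14.5044%


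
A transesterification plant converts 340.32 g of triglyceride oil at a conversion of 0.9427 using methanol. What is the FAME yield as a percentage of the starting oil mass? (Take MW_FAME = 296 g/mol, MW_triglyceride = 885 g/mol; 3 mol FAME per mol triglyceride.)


m_FAME = oil * conv * (3 * 296 / 885) = oil * conv * (888/885)
= 340.32 * 0.9427 * 888 / 885
= 321.9072 g
Y = m_FAME / oil * 100 = conv * (888/885) * 100
= 0.9427 * 888 / 885 * 100
= 94.59%

94.59%


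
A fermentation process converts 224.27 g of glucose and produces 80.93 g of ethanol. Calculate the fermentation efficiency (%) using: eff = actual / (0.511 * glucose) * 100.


Fermentation efficiency = (actual / (0.511 * glucose)) * 100
= (80.93 / (0.511 * 224.27)) * 100
= 70.6183%

70.6183%


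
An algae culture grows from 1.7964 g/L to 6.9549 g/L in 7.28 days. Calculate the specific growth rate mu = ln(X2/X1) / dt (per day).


mu = ln(X2/X1) / dt
= ln(6.9549/1.7964) / 7.28
= 0.1859 per day

0.1859 per day


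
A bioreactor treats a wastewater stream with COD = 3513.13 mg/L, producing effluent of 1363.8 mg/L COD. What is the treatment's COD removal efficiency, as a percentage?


eta = (COD_in - COD_out) / COD_in * 100
= (3513.13 - 1363.8) / 3513.13 * 100
= 61.1799%

61.1799%


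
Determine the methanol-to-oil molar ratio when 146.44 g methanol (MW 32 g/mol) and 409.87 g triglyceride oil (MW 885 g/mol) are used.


Molar ratio = n_MeOH / n_oil = (MeOH/32) / (oil/885) = (MeOH * 885) / (32 * oil)
= (146.44 * 885) / (32 * 409.87)
= 9.8811

9.8811


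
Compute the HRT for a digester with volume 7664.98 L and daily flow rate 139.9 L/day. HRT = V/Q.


HRT = V / Q
= 7664.98 / 139.9
= 54.7890 days

54.7890 days


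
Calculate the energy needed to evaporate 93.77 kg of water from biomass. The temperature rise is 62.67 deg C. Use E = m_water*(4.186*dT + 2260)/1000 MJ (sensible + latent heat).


E = m_water * (4.186 * dT + 2260) / 1000
= 93.77 * (4.186 * 62.67 + 2260) / 1000
= 236.5195 MJ

236.5195 MJ


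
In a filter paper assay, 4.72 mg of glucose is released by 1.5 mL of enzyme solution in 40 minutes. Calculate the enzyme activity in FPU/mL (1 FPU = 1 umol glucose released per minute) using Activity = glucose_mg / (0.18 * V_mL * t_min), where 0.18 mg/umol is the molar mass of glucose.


Activity = glucose_mg / (0.18 mg/umol * V_mL * t_min)
= 4.72 / (0.18 * 1.5 * 40)
= 0.4370 FPU/mL

0.4370 FPU/mL


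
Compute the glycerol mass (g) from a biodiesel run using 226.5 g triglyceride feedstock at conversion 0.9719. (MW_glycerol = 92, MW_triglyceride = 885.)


glycerol = oil * conv * (92/885)
= 226.5 * 0.9719 * 92 / 885
= 22.8841 g

22.8841 g


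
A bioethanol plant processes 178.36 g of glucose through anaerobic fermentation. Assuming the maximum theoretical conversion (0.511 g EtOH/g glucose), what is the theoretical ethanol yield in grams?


Theoretical ethanol yield: m_EtOH = 0.511 * m_glucose
m_EtOH = 0.511 * 178.36 = 91.1420 g

91.1420 g


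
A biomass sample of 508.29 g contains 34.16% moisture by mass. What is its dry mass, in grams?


Wd = Ww * (1 - MC/100)
= 508.29 * (1 - 34.16/100)
= 334.6581 g

334.6581 g


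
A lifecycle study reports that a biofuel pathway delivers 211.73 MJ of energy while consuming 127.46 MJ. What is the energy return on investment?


EROI = E_out / E_in
= 211.73 / 127.46
= 1.6611

1.6611


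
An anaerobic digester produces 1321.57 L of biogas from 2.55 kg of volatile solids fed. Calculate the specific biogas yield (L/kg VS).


Y = V / VS
= 1321.57 / 2.55
= 518.2627 L/kg VS

518.2627 L/kg VS


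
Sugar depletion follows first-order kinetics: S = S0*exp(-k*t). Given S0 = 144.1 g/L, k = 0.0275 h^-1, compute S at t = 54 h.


S = S0 * exp(-k * t)
S = 144.1 * exp(-0.0275 * 54)
S = 32.6390 g/L

32.6390 g/L


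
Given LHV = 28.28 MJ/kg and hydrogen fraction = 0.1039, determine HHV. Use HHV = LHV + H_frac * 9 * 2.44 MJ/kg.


HHV = LHV + H_frac * 9 * 2.44
= 28.28 + 0.1039 * 9 * 2.44
= 30.5616 MJ/kg

30.5616 MJ/kg


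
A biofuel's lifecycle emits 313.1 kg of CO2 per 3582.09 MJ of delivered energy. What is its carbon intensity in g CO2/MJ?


CI = CO2 * 1000 / E
= 313.1 * 1000 / 3582.09
= 87.4071 g CO2/MJ

87.4071 g CO2/MJ


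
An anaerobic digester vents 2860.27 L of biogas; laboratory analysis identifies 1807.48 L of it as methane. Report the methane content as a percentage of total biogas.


CH4% = V_CH4 / V_total * 100
= 1807.48 / 2860.27 * 100
= 63.1926%

63.1926%


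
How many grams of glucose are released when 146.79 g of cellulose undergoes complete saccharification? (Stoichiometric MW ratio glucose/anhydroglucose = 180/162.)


glucose = cellulose * 180/162
= 146.79 * 180/162
= 163.1000 g

163.1000 g


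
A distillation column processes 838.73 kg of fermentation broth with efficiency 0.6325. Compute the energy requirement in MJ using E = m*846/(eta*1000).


E = m * 846 / (eta * 1000)
= 838.73 * 846 / (0.6325 * 1000)
= 1121.8428 MJ

1121.8428 MJ


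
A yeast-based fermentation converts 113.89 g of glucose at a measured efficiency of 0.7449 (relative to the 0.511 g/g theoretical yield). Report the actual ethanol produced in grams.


Actual ethanol: m = 0.511 * 113.89 * 0.7449
m = 43.3515 g

43.3515 g


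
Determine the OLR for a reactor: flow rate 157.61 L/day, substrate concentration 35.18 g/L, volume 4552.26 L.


OLR = Q * S / V
= 157.61 * 35.18 / 4552.26
= 1.2180 g/L/day

1.2180 g/L/day


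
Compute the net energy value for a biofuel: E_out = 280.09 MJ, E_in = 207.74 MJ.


NEV = E_out - E_in
= 280.09 - 207.74
= 72.3500 MJ

72.3500 MJ


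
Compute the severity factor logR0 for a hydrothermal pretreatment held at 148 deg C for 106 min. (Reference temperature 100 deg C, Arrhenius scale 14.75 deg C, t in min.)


logR0 = log10(t * exp((T - 100) / 14.75))
= log10(106 * exp((148 - 100) / 14.75))
= 3.4386

3.4386


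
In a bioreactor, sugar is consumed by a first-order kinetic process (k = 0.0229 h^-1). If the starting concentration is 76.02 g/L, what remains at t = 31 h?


S = S0 * exp(-k * t)
S = 76.02 * exp(-0.0229 * 31)
S = 37.3785 g/L

37.3785 g/L


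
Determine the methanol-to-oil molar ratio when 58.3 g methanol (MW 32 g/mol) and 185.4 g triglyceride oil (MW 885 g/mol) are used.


Molar ratio = n_MeOH / n_oil = (MeOH/32) / (oil/885) = (MeOH * 885) / (32 * oil)
= (58.3 * 885) / (32 * 185.4)
= 8.6967

8.6967


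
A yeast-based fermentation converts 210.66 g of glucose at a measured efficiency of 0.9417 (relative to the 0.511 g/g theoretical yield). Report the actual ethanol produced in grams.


Actual ethanol: m = 0.511 * 210.66 * 0.9417
m = 101.3714 g

101.3714 g


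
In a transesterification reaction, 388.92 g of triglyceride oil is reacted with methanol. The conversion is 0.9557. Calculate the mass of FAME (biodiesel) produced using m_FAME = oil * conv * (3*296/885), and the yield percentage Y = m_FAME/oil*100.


m_FAME = oil * conv * (3 * 296 / 885) = oil * conv * (888/885)
= 388.92 * 0.9557 * 888 / 885
= 372.9508 g
Y = m_FAME / oil * 100 = conv * (888/885) * 100
= 0.9557 * 888 / 885 * 100
= 95.89%

372.9508 g FAME; Y = 95.89%


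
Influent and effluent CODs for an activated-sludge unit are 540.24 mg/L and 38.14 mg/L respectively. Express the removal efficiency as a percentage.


eta = (COD_in - COD_out) / COD_in * 100
= (540.24 - 38.14) / 540.24 * 100
= 92.9402%

92.9402%


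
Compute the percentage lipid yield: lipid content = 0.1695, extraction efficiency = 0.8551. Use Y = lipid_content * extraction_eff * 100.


Y = lipid_content * extraction_eff * 100
= 0.1695 * 0.8551 * 100
= 14.4939%

14.4939%


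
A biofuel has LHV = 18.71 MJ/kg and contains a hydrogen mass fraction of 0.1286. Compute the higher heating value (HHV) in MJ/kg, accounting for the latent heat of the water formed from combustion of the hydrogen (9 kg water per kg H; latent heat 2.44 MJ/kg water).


HHV = LHV + H_frac * 9 * 2.44
= 18.71 + 0.1286 * 9 * 2.44
= 21.5341 MJ/kg

21.5341 MJ/kg


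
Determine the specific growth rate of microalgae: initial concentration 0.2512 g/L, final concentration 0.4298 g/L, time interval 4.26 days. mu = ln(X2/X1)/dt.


mu = ln(X2/X1) / dt
= ln(0.4298/0.2512) / 4.26
= 0.1261 per day

0.1261 per day


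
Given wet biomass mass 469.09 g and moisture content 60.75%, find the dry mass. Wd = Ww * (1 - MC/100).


Wd = Ww * (1 - MC/100)
= 469.09 * (1 - 60.75/100)
= 184.1178 g

184.1178 g


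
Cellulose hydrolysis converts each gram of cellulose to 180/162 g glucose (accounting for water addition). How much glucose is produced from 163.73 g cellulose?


glucose = cellulose * 180/162
= 163.73 * 180/162
= 181.9222 g

181.9222 g


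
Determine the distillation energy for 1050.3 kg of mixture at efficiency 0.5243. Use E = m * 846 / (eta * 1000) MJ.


E = m * 846 / (eta * 1000)
= 1050.3 * 846 / (0.5243 * 1000)
= 1694.7431 MJ

1694.7431 MJ


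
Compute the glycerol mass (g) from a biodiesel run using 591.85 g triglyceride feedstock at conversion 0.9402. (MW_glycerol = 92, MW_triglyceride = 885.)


glycerol = oil * conv * (92/885)
= 591.85 * 0.9402 * 92 / 885
= 57.8464 g

57.8464 g


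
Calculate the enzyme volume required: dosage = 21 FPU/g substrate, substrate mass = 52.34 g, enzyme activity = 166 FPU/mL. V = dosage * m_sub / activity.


V = dosage * m_sub / activity
V = 21 * 52.34 / 166
V = 6.6213 mL

6.6213 mL


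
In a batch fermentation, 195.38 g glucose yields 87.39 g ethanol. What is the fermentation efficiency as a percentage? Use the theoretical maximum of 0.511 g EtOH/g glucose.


Fermentation efficiency = (actual / (0.511 * glucose)) * 100
= (87.39 / (0.511 * 195.38)) * 100
= 87.5308%

87.5308%


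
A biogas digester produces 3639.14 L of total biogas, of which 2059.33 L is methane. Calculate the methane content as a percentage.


CH4% = V_CH4 / V_total * 100
= 2059.33 / 3639.14 * 100
= 56.5884%

56.5884%


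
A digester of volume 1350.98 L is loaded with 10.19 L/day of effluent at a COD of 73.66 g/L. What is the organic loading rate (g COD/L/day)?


OLR = Q * S / V
= 10.19 * 73.66 / 1350.98
= 0.5556 g/L/day

0.5556 g/L/day


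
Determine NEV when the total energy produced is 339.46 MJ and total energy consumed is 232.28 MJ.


NEV = E_out - E_in
= 339.46 - 232.28
= 107.1800 MJ

107.1800 MJ


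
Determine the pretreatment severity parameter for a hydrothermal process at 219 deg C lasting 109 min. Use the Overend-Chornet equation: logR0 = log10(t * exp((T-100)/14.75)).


logR0 = log10(t * exp((T - 100) / 14.75))
= log10(109 * exp((219 - 100) / 14.75))
= 5.5412

5.5412


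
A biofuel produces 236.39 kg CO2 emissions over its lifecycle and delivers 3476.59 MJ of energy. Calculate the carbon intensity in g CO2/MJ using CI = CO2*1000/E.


CI = CO2 * 1000 / E
= 236.39 * 1000 / 3476.59
= 67.9948 g CO2/MJ

67.9948 g CO2/MJ


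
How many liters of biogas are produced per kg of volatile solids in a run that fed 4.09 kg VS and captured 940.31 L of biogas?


Y = V / VS
= 940.31 / 4.09
= 229.9046 L/kg VS

229.9046 L/kg VS


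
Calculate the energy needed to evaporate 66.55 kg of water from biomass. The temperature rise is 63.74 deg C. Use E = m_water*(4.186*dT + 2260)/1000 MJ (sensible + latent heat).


E = m_water * (4.186 * dT + 2260) / 1000
= 66.55 * (4.186 * 63.74 + 2260) / 1000
= 168.1596 MJ

168.1596 MJ


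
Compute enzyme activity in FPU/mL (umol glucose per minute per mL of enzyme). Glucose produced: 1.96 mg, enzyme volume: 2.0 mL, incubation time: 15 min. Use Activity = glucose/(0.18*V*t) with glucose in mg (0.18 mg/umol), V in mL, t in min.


Activity = glucose_mg / (0.18 mg/umol * V_mL * t_min)
= 1.96 / (0.18 * 2.0 * 15)
= 0.3630 FPU/mL

0.3630 FPU/mL


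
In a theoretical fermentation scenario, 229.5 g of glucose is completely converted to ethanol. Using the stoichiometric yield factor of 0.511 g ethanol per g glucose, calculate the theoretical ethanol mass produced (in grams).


Theoretical ethanol yield: m_EtOH = 0.511 * m_glucose
m_EtOH = 0.511 * 229.5 = 117.2745 g

117.2745 g


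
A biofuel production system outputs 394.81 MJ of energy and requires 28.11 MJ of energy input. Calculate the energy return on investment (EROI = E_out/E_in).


EROI = E_out / E_in
= 394.81 / 28.11
= 14.0452

14.0452


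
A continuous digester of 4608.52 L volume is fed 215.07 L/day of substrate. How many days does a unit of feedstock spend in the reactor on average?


HRT = V / Q
= 4608.52 / 215.07
= 21.4280 days

21.4280 days


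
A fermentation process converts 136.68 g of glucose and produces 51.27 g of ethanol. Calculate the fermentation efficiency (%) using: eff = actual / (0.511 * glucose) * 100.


Fermentation efficiency = (actual / (0.511 * glucose)) * 100
= (51.27 / (0.511 * 136.68)) * 100
= 73.4070%

73.4070%


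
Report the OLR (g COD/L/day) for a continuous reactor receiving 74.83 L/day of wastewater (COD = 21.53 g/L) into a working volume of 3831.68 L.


OLR = Q * S / V
= 74.83 * 21.53 / 3831.68
= 0.4205 g/L/day

0.4205 g/L/day


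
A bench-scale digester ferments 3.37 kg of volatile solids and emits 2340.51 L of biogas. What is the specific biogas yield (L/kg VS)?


Y = V / VS
= 2340.51 / 3.37
= 694.5134 L/kg VS

694.5134 L/kg VS


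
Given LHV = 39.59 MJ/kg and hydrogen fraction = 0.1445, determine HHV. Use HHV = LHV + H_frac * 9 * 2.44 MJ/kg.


HHV = LHV + H_frac * 9 * 2.44
= 39.59 + 0.1445 * 9 * 2.44
= 42.7632 MJ/kg

42.7632 MJ/kg


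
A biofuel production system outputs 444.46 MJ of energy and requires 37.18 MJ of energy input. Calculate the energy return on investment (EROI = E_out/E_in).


EROI = E_out / E_in
= 444.46 / 37.18
= 11.9543

11.9543


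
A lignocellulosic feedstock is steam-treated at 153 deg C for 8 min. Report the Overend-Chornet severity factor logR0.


logR0 = log10(t * exp((T - 100) / 14.75))
= log10(8 * exp((153 - 100) / 14.75))
= 2.4636

2.4636


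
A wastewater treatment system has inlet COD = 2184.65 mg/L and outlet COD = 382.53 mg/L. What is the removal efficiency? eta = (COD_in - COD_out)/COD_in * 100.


eta = (COD_in - COD_out) / COD_in * 100
= (2184.65 - 382.53) / 2184.65 * 100
= 82.4901%

82.4901%


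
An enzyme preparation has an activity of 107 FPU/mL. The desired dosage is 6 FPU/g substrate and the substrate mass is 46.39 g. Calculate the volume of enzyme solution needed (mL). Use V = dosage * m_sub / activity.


V = dosage * m_sub / activity
V = 6 * 46.39 / 107
V = 2.6013 mL

2.6013 mL


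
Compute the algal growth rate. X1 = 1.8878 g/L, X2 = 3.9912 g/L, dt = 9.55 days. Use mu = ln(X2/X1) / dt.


mu = ln(X2/X1) / dt
= ln(3.9912/1.8878) / 9.55
= 0.0784 per day

0.0784 per day


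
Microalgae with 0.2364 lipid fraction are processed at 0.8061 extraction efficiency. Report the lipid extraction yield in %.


Y = lipid_content * extraction_eff * 100
= 0.2364 * 0.8061 * 100
= 19.0562%

19.0562%


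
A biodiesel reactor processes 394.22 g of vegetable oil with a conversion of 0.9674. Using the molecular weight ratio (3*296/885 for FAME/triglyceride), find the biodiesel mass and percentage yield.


m_FAME = oil * conv * (3 * 296 / 885) = oil * conv * (888/885)
= 394.22 * 0.9674 * 888 / 885
= 382.6612 g
Y = m_FAME / oil * 100 = conv * (888/885) * 100
= 0.9674 * 888 / 885 * 100
= 97.07%

382.6612 g FAME; Y = 97.07%


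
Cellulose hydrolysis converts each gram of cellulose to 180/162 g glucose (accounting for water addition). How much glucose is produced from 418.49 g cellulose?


glucose = cellulose * 180/162
= 418.49 * 180/162
= 464.9889 g

464.9889 g


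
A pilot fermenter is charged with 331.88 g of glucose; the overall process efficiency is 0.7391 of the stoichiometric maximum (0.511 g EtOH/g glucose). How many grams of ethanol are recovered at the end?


Actual ethanol: m = 0.511 * 331.88 * 0.7391
m = 125.3445 g

125.3445 g


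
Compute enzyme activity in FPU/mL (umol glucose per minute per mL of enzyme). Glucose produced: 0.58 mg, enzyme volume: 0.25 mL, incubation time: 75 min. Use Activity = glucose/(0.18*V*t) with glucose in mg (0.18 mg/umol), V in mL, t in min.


Activity = glucose_mg / (0.18 mg/umol * V_mL * t_min)
= 0.58 / (0.18 * 0.25 * 75)
= 0.1719 FPU/mL

0.1719 FPU/mL


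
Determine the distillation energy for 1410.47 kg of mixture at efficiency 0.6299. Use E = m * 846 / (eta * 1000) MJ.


E = m * 846 / (eta * 1000)
= 1410.47 * 846 / (0.6299 * 1000)
= 1894.3604 MJ

1894.3604 MJ


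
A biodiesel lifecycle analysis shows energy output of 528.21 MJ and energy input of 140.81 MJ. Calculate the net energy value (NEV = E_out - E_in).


NEV = E_out - E_in
= 528.21 - 140.81
= 387.4000 MJ

387.4000 MJ


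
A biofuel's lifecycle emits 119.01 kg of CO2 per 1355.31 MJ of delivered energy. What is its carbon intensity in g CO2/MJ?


CI = CO2 * 1000 / E
= 119.01 * 1000 / 1355.31
= 87.8102 g CO2/MJ

87.8102 g CO2/MJ


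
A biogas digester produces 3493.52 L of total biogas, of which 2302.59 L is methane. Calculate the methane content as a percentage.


CH4% = V_CH4 / V_total * 100
= 2302.59 / 3493.52 * 100
= 65.9103%

65.9103%


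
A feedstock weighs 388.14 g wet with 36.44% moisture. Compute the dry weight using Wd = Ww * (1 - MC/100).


Wd = Ww * (1 - MC/100)
= 388.14 * (1 - 36.44/100)
= 246.7018 g

246.7018 g


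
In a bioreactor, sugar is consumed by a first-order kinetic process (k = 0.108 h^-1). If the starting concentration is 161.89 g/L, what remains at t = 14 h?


S = S0 * exp(-k * t)
S = 161.89 * exp(-0.108 * 14)
S = 35.6917 g/L

35.6917 g/L


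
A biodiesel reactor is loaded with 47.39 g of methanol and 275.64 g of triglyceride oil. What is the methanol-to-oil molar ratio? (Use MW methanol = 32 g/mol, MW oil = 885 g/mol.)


Molar ratio = n_MeOH / n_oil = (MeOH/32) / (oil/885) = (MeOH * 885) / (32 * oil)
= (47.39 * 885) / (32 * 275.64)
= 4.7549

4.7549
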